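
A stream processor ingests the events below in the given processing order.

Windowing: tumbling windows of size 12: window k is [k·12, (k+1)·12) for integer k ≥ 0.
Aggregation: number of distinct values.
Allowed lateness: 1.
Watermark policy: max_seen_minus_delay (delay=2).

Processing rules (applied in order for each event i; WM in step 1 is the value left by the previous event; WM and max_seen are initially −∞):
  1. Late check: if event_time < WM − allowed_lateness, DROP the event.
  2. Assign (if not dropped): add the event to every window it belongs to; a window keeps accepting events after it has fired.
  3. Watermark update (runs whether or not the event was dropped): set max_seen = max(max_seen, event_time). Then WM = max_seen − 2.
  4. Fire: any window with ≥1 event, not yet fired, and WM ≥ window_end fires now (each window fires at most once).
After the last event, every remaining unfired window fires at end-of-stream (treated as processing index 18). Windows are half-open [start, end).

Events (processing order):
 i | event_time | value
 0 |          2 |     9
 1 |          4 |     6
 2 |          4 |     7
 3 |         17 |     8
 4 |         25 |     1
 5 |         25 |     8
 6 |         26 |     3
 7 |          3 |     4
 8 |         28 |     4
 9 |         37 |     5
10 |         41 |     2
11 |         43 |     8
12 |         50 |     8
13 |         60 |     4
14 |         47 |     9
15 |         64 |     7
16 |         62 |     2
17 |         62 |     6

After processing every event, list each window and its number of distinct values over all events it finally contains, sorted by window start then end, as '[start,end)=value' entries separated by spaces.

[0,12)=3 [12,24)=1 [24,36)=4 [36,48)=3 [48,60)=1 [60,72)=4

i=0 t=2 v=9: → [0,12); WM=0
i=1 t=4 v=6: → [0,12); WM=2
i=2 t=4 v=7: → [0,12); WM=2
i=3 t=17 v=8: → [12,24); WM=15; [0,12) fires=3
i=4 t=25 v=1: → [24,36); WM=23
i=5 t=25 v=8: → [24,36); WM=23
i=6 t=26 v=3: → [24,36); WM=24; [12,24) fires=1
i=7 t=3 v=4: DROP (t<24-1); WM=24
i=8 t=28 v=4: → [24,36); WM=26
i=9 t=37 v=5: → [36,48); WM=35
i=10 t=41 v=2: → [36,48); WM=39; [24,36) fires=4
i=11 t=43 v=8: → [36,48); WM=41
i=12 t=50 v=8: → [48,60); WM=48; [36,48) fires=3
i=13 t=60 v=4: → [60,72); WM=58
i=14 t=47 v=9: DROP (t<58-1); WM=58
i=15 t=64 v=7: → [60,72); WM=62; [48,60) fires=1
i=16 t=62 v=2: → [60,72); WM=62
i=17 t=62 v=6: → [60,72); WM=62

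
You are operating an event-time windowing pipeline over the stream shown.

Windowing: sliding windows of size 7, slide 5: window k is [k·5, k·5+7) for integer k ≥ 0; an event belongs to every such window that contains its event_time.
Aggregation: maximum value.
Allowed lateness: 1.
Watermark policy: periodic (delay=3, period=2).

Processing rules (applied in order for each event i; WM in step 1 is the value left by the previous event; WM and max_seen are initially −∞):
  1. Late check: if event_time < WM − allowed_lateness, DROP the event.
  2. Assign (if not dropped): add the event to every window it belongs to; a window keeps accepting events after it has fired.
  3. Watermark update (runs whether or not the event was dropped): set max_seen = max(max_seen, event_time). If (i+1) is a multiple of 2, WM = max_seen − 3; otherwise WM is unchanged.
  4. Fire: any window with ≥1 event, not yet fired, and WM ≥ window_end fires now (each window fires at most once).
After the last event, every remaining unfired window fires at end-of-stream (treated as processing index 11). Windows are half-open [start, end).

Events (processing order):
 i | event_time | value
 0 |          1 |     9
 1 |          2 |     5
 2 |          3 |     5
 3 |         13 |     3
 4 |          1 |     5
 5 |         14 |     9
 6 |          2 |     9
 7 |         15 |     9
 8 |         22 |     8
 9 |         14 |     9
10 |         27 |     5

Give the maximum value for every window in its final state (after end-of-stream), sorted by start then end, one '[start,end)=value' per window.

[0,7)=9 [10,17)=9 [15,22)=9 [20,27)=8 [25,32)=5

i=0 t=1 v=9: → [0,7); WM=−∞
i=1 t=2 v=5: → [0,7); WM=-1
i=2 t=3 v=5: → [0,7); WM=-1
i=3 t=13 v=3: → [10,17); WM=10; [0,7) fires=9
i=4 t=1 v=5: DROP (t<10-1); WM=10
i=5 t=14 v=9: → [10,17); WM=11
i=6 t=2 v=9: DROP (t<11-1); WM=11
i=7 t=15 v=9: → [15,22),[10,17); WM=12
i=8 t=22 v=8: → [20,27); WM=12
i=9 t=14 v=9: → [10,17); WM=19; [10,17) fires=9
i=10 t=27 v=5: → [25,32); WM=19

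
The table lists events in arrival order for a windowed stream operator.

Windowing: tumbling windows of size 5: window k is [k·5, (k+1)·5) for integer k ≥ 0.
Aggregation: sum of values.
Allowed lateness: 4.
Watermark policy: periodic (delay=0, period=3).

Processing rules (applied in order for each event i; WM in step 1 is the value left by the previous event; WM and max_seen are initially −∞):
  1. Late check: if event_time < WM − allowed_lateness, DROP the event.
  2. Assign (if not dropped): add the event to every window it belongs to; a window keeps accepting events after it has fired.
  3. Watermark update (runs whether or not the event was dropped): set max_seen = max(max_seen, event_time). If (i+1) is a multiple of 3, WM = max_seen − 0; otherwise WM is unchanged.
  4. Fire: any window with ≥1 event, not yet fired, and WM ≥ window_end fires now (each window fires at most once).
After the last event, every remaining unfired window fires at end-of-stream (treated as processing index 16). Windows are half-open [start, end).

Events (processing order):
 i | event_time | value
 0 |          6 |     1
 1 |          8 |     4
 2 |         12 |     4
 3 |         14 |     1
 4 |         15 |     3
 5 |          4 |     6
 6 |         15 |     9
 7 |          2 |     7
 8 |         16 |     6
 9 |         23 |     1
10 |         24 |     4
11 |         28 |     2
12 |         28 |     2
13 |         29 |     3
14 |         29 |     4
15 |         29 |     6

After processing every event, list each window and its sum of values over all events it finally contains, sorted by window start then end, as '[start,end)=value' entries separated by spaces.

i=0 t=6 v=1: → [5,10); WM=−∞
i=1 t=8 v=4: → [5,10); WM=−∞
i=2 t=12 v=4: → [10,15); WM=12; [5,10) fires=5
i=3 t=14 v=1: → [10,15); WM=12
i=4 t=15 v=3: → [15,20); WM=12
i=5 t=4 v=6: DROP (t<12-4); WM=15; [10,15) fires=5
i=6 t=15 v=9: → [15,20); WM=15
i=7 t=2 v=7: DROP (t<15-4); WM=15
i=8 t=16 v=6: → [15,20); WM=16
i=9 t=23 v=1: → [20,25); WM=16
i=10 t=24 v=4: → [20,25); WM=16
i=11 t=28 v=2: → [25,30); WM=28; [15,20) fires=18 [20,25) fires=5
i=12 t=28 v=2: → [25,30); WM=28
i=13 t=29 v=3: → [25,30); WM=28
i=14 t=29 v=4: → [25,30); WM=29
i=15 t=29 v=6: → [25,30); WM=29

[5,10)=5 [10,15)=5 [15,20)=18 [20,25)=5 [25,30)=17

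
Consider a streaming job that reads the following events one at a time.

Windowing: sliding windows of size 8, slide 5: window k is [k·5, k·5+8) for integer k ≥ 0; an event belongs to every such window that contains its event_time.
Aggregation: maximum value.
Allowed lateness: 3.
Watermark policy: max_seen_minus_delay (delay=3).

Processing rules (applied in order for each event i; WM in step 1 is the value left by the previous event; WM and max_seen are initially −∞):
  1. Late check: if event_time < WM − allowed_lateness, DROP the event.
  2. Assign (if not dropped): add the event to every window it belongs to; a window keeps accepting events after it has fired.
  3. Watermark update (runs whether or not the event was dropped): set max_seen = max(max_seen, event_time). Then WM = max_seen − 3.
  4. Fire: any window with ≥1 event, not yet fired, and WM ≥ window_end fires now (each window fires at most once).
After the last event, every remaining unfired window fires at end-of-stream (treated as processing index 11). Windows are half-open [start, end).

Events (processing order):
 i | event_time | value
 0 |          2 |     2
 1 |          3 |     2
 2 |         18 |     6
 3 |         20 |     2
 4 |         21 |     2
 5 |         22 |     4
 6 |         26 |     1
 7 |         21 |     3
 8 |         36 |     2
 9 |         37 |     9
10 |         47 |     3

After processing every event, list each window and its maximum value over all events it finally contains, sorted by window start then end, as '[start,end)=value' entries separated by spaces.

[0,8)=2 [15,23)=6 [20,28)=4 [25,33)=1 [30,38)=9 [35,43)=9 [40,48)=3 [45,53)=3

i=0 t=2 v=2: → [0,8); WM=-1
i=1 t=3 v=2: → [0,8); WM=0
i=2 t=18 v=6: → [15,23); WM=15; [0,8) fires=2
i=3 t=20 v=2: → [20,28),[15,23); WM=17
i=4 t=21 v=2: → [20,28),[15,23); WM=18
i=5 t=22 v=4: → [20,28),[15,23); WM=19
i=6 t=26 v=1: → [25,33),[20,28); WM=23; [15,23) fires=6
i=7 t=21 v=3: → [20,28),[15,23); WM=23
i=8 t=36 v=2: → [35,43),[30,38); WM=33; [20,28) fires=4 [25,33) fires=1
i=9 t=37 v=9: → [35,43),[30,38); WM=34
i=10 t=47 v=3: → [45,53),[40,48); WM=44; [30,38) fires=9 [35,43) fires=9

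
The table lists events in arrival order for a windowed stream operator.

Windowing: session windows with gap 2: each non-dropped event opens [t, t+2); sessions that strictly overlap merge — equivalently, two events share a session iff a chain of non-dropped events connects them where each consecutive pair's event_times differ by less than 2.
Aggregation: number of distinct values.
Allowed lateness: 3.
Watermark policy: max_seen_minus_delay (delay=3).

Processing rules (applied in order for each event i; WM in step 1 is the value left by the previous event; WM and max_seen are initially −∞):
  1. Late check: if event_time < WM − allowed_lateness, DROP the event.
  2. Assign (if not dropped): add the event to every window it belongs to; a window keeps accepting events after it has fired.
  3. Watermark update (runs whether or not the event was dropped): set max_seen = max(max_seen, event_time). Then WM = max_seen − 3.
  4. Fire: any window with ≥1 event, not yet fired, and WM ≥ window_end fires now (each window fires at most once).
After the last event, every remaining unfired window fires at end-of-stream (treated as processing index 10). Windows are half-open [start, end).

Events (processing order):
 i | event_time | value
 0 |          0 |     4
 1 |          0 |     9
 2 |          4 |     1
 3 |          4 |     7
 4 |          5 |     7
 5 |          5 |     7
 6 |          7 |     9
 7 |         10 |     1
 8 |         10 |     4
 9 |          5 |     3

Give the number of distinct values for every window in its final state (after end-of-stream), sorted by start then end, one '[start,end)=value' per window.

i=0 t=0 v=4: → [0,2); WM=-3
i=1 t=0 v=9: → [0,2); WM=-3
i=2 t=4 v=1: → [4,6); WM=1
i=3 t=4 v=7: → [4,6); WM=1
i=4 t=5 v=7: → [4,7); WM=2
i=5 t=5 v=7: → [4,7); WM=2
i=6 t=7 v=9: → [7,9); WM=4
i=7 t=10 v=1: → [10,12); WM=7
i=8 t=10 v=4: → [10,12); WM=7
i=9 t=5 v=3: → [4,7); WM=7

[0,2)=2 [4,7)=3 [7,9)=1 [10,12)=2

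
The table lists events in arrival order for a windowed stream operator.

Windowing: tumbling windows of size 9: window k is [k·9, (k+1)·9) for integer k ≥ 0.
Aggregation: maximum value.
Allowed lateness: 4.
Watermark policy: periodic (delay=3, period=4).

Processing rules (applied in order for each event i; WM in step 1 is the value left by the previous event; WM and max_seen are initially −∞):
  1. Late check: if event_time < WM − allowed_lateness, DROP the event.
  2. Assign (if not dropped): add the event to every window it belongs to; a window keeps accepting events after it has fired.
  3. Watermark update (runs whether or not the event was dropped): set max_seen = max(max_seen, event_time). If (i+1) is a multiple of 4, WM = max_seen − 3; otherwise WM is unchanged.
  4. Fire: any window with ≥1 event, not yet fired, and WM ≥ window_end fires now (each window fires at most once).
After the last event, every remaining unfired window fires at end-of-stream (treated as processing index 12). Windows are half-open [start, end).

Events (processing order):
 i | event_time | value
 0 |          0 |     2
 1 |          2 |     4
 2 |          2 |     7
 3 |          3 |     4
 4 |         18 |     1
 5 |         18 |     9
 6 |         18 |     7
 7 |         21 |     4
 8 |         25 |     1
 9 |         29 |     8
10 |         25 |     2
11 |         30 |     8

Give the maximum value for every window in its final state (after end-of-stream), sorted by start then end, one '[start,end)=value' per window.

i=0 t=0 v=2: → [0,9); WM=−∞
i=1 t=2 v=4: → [0,9); WM=−∞
i=2 t=2 v=7: → [0,9); WM=−∞
i=3 t=3 v=4: → [0,9); WM=0
i=4 t=18 v=1: → [18,27); WM=0
i=5 t=18 v=9: → [18,27); WM=0
i=6 t=18 v=7: → [18,27); WM=0
i=7 t=21 v=4: → [18,27); WM=18; [0,9) fires=7
i=8 t=25 v=1: → [18,27); WM=18
i=9 t=29 v=8: → [27,36); WM=18
i=10 t=25 v=2: → [18,27); WM=18
i=11 t=30 v=8: → [27,36); WM=27; [18,27) fires=9

[0,9)=7 [18,27)=9 [27,36)=8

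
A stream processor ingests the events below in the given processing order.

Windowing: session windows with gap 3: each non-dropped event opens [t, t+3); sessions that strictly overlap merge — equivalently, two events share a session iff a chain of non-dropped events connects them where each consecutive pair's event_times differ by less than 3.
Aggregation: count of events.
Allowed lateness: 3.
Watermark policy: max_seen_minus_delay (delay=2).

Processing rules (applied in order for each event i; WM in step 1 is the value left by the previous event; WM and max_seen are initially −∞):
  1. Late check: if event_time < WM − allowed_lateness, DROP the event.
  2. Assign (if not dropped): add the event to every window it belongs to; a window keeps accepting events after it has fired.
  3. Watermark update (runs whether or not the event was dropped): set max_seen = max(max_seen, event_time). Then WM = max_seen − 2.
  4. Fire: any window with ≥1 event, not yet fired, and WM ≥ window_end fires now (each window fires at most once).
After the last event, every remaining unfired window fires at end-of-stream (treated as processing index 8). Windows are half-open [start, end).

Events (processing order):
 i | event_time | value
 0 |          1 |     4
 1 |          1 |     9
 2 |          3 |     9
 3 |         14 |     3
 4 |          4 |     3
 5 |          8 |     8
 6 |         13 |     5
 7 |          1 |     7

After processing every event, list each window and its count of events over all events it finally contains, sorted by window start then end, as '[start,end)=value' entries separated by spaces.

[1,6)=3 [13,17)=2

i=0 t=1 v=4: → [1,4); WM=-1
i=1 t=1 v=9: → [1,4); WM=-1
i=2 t=3 v=9: → [1,6); WM=1
i=3 t=14 v=3: → [14,17); WM=12
i=4 t=4 v=3: DROP (t<12-3); WM=12
i=5 t=8 v=8: DROP (t<12-3); WM=12
i=6 t=13 v=5: → [13,17); WM=12
i=7 t=1 v=7: DROP (t<12-3); WM=12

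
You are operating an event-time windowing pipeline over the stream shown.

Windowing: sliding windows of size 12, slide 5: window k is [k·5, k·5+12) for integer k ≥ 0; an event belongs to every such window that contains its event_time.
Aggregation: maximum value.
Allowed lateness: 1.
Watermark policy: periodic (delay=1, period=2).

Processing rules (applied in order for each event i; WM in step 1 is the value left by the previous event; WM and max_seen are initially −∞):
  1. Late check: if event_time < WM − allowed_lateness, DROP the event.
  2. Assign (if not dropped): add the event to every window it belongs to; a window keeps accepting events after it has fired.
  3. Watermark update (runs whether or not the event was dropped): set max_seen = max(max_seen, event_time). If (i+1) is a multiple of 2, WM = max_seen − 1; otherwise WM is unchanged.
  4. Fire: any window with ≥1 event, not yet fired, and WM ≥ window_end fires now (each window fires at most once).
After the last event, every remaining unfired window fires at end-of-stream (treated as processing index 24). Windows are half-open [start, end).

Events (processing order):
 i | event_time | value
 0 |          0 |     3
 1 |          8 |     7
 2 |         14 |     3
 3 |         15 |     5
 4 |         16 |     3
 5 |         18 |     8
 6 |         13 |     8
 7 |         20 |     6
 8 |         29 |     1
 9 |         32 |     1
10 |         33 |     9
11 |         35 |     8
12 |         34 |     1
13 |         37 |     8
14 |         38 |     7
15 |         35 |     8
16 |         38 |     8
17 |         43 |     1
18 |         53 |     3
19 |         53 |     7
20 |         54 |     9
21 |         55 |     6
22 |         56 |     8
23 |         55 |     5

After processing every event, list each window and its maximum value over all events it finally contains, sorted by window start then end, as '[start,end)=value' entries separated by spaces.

i=0 t=0 v=3: → [0,12); WM=−∞
i=1 t=8 v=7: → [5,17),[0,12); WM=7
i=2 t=14 v=3: → [10,22),[5,17); WM=7
i=3 t=15 v=5: → [15,27),[10,22),[5,17); WM=14; [0,12) fires=7
i=4 t=16 v=3: → [15,27),[10,22),[5,17); WM=14
i=5 t=18 v=8: → [15,27),[10,22); WM=17; [5,17) fires=7
i=6 t=13 v=8: DROP (t<17-1); WM=17
i=7 t=20 v=6: → [20,32),[15,27),[10,22); WM=19
i=8 t=29 v=1: → [25,37),[20,32); WM=19
i=9 t=32 v=1: → [30,42),[25,37); WM=31; [10,22) fires=8 [15,27) fires=8
i=10 t=33 v=9: → [30,42),[25,37); WM=31
i=11 t=35 v=8: → [35,47),[30,42),[25,37); WM=34; [20,32) fires=6
i=12 t=34 v=1: → [30,42),[25,37); WM=34
i=13 t=37 v=8: → [35,47),[30,42); WM=36
i=14 t=38 v=7: → [35,47),[30,42); WM=36
i=15 t=35 v=8: → [35,47),[30,42),[25,37); WM=37; [25,37) fires=9
i=16 t=38 v=8: → [35,47),[30,42); WM=37
i=17 t=43 v=1: → [40,52),[35,47); WM=42; [30,42) fires=9
i=18 t=53 v=3: → [50,62),[45,57); WM=42
i=19 t=53 v=7: → [50,62),[45,57); WM=52; [35,47) fires=8 [40,52) fires=1
i=20 t=54 v=9: → [50,62),[45,57); WM=52
i=21 t=55 v=6: → [55,67),[50,62),[45,57); WM=54
i=22 t=56 v=8: → [55,67),[50,62),[45,57); WM=54
i=23 t=55 v=5: → [55,67),[50,62),[45,57); WM=55

[0,12)=7 [5,17)=7 [10,22)=8 [15,27)=8 [20,32)=6 [25,37)=9 [30,42)=9 [35,47)=8 [40,52)=1 [45,57)=9 [50,62)=9 [55,67)=8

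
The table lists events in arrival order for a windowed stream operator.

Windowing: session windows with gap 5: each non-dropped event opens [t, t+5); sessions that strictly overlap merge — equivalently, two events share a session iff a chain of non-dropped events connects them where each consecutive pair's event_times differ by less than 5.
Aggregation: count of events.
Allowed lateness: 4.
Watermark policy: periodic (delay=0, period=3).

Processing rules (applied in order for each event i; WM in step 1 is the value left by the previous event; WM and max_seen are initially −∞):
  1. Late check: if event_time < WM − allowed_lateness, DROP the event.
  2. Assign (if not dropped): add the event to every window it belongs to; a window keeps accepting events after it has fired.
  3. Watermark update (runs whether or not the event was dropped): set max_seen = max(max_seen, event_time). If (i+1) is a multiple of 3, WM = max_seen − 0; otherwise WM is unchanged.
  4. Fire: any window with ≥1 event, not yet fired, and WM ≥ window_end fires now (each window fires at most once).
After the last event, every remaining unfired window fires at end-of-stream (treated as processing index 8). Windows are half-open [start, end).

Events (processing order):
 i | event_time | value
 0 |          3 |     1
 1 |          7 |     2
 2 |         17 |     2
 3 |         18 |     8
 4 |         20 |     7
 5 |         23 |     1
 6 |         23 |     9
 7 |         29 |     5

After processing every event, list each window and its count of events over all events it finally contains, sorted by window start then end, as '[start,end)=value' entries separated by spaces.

[3,12)=2 [17,28)=5 [29,34)=1

i=0 t=3 v=1: → [3,8); WM=−∞
i=1 t=7 v=2: → [3,12); WM=−∞
i=2 t=17 v=2: → [17,22); WM=17
i=3 t=18 v=8: → [17,23); WM=17
i=4 t=20 v=7: → [17,25); WM=17
i=5 t=23 v=1: → [17,28); WM=23
i=6 t=23 v=9: → [17,28); WM=23
i=7 t=29 v=5: → [29,34); WM=23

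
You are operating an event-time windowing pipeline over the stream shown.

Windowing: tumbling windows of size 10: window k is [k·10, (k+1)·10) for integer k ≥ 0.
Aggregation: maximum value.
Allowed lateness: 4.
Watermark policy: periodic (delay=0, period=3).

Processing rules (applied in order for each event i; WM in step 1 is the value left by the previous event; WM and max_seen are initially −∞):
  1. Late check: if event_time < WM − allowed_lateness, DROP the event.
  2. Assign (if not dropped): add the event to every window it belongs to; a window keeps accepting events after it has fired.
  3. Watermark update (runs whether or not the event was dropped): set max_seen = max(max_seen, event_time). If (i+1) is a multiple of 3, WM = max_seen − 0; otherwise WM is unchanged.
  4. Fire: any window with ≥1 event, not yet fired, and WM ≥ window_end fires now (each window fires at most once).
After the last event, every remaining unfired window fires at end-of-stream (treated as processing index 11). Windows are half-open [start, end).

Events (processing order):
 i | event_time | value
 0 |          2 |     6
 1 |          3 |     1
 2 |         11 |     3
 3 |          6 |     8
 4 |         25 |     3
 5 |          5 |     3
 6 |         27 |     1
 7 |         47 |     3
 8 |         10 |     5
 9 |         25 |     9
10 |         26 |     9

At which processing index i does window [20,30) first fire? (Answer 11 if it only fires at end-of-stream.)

8

i=0 t=2 v=6: → [0,10); WM=−∞
i=1 t=3 v=1: → [0,10); WM=−∞
i=2 t=11 v=3: → [10,20); WM=11; [0,10) fires=6
i=3 t=6 v=8: DROP (t<11-4); WM=11
i=4 t=25 v=3: → [20,30); WM=11
i=5 t=5 v=3: DROP (t<11-4); WM=25; [10,20) fires=3
i=6 t=27 v=1: → [20,30); WM=25
i=7 t=47 v=3: → [40,50); WM=25
i=8 t=10 v=5: DROP (t<25-4); WM=47; [20,30) fires=3
i=9 t=25 v=9: DROP (t<47-4); WM=47
i=10 t=26 v=9: DROP (t<47-4); WM=47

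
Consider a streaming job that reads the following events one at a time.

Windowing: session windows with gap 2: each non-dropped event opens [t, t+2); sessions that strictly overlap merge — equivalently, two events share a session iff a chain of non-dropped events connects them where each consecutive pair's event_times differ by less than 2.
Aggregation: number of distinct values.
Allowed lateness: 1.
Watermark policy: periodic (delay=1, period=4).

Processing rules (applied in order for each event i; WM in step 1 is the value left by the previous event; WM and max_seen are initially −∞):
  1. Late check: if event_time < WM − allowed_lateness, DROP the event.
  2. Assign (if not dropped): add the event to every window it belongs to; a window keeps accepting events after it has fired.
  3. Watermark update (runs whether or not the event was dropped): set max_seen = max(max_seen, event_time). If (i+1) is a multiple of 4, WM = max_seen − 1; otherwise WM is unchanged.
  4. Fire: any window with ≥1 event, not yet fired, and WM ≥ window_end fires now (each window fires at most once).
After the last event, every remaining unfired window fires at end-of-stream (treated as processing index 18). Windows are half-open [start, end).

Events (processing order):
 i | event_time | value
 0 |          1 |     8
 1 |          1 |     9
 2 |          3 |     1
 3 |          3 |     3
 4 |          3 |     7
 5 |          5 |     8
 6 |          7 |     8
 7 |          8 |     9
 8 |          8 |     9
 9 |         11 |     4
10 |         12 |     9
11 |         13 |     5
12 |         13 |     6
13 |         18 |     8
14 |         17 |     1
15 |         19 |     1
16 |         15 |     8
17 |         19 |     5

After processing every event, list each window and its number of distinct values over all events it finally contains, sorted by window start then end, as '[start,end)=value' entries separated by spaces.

i=0 t=1 v=8: → [1,3); WM=−∞
i=1 t=1 v=9: → [1,3); WM=−∞
i=2 t=3 v=1: → [3,5); WM=−∞
i=3 t=3 v=3: → [3,5); WM=2
i=4 t=3 v=7: → [3,5); WM=2
i=5 t=5 v=8: → [5,7); WM=2
i=6 t=7 v=8: → [7,9); WM=2
i=7 t=8 v=9: → [7,10); WM=7
i=8 t=8 v=9: → [7,10); WM=7
i=9 t=11 v=4: → [11,13); WM=7
i=10 t=12 v=9: → [11,14); WM=7
i=11 t=13 v=5: → [11,15); WM=12
i=12 t=13 v=6: → [11,15); WM=12
i=13 t=18 v=8: → [18,20); WM=12
i=14 t=17 v=1: → [17,20); WM=12
i=15 t=19 v=1: → [17,21); WM=18
i=16 t=15 v=8: DROP (t<18-1); WM=18
i=17 t=19 v=5: → [17,21); WM=18

[1,3)=2 [3,5)=3 [5,7)=1 [7,10)=2 [11,15)=4 [17,21)=3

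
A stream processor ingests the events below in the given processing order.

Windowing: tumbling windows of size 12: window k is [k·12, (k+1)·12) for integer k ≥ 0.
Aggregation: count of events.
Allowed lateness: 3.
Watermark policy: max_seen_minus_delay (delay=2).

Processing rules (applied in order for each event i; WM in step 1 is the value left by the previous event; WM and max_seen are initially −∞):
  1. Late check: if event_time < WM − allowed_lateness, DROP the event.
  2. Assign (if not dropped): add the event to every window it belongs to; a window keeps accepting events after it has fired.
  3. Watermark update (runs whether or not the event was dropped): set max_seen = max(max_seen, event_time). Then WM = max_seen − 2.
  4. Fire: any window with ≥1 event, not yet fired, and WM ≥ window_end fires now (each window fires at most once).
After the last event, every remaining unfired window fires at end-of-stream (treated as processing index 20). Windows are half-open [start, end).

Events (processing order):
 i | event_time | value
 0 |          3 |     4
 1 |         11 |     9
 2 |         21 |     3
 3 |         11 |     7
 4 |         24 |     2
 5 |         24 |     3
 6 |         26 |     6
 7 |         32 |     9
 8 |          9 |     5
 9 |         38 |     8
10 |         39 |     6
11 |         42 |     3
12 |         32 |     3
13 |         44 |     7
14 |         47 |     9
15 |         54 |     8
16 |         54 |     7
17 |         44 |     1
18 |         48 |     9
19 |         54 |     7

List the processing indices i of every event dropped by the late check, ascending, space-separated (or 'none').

i=0 t=3 v=4: → [0,12); WM=1
i=1 t=11 v=9: → [0,12); WM=9
i=2 t=21 v=3: → [12,24); WM=19; [0,12) fires=2
i=3 t=11 v=7: DROP (t<19-3); WM=19
i=4 t=24 v=2: → [24,36); WM=22
i=5 t=24 v=3: → [24,36); WM=22
i=6 t=26 v=6: → [24,36); WM=24; [12,24) fires=1
i=7 t=32 v=9: → [24,36); WM=30
i=8 t=9 v=5: DROP (t<30-3); WM=30
i=9 t=38 v=8: → [36,48); WM=36; [24,36) fires=4
i=10 t=39 v=6: → [36,48); WM=37
i=11 t=42 v=3: → [36,48); WM=40
i=12 t=32 v=3: DROP (t<40-3); WM=40
i=13 t=44 v=7: → [36,48); WM=42
i=14 t=47 v=9: → [36,48); WM=45
i=15 t=54 v=8: → [48,60); WM=52; [36,48) fires=5
i=16 t=54 v=7: → [48,60); WM=52
i=17 t=44 v=1: DROP (t<52-3); WM=52
i=18 t=48 v=9: DROP (t<52-3); WM=52
i=19 t=54 v=7: → [48,60); WM=52

3 8 12 17 18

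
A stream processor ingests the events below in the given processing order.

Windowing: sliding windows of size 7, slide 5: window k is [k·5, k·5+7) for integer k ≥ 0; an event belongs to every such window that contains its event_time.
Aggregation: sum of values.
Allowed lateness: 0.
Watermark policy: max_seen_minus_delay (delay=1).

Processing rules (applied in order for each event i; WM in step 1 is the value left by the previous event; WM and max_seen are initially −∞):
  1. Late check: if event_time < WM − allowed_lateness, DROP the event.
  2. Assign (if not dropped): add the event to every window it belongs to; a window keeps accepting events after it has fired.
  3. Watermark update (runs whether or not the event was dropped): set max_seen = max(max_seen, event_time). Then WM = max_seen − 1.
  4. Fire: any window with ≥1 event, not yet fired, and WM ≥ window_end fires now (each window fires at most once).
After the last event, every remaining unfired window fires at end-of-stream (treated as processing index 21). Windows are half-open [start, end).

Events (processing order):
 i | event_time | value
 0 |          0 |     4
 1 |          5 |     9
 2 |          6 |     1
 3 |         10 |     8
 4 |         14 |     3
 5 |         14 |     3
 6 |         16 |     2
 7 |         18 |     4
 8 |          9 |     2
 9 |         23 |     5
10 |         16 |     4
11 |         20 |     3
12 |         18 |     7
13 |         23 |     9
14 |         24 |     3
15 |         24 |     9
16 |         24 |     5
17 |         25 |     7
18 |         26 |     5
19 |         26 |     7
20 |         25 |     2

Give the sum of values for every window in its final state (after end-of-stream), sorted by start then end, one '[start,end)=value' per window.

i=0 t=0 v=4: → [0,7); WM=-1
i=1 t=5 v=9: → [5,12),[0,7); WM=4
i=2 t=6 v=1: → [5,12),[0,7); WM=5
i=3 t=10 v=8: → [10,17),[5,12); WM=9; [0,7) fires=14
i=4 t=14 v=3: → [10,17); WM=13; [5,12) fires=18
i=5 t=14 v=3: → [10,17); WM=13
i=6 t=16 v=2: → [15,22),[10,17); WM=15
i=7 t=18 v=4: → [15,22); WM=17; [10,17) fires=16
i=8 t=9 v=2: DROP (t<17-0); WM=17
i=9 t=23 v=5: → [20,27); WM=22; [15,22) fires=6
i=10 t=16 v=4: DROP (t<22-0); WM=22
i=11 t=20 v=3: DROP (t<22-0); WM=22
i=12 t=18 v=7: DROP (t<22-0); WM=22
i=13 t=23 v=9: → [20,27); WM=22
i=14 t=24 v=3: → [20,27); WM=23
i=15 t=24 v=9: → [20,27); WM=23
i=16 t=24 v=5: → [20,27); WM=23
i=17 t=25 v=7: → [25,32),[20,27); WM=24
i=18 t=26 v=5: → [25,32),[20,27); WM=25
i=19 t=26 v=7: → [25,32),[20,27); WM=25
i=20 t=25 v=2: → [25,32),[20,27); WM=25

[0,7)=14 [5,12)=18 [10,17)=16 [15,22)=6 [20,27)=52 [25,32)=21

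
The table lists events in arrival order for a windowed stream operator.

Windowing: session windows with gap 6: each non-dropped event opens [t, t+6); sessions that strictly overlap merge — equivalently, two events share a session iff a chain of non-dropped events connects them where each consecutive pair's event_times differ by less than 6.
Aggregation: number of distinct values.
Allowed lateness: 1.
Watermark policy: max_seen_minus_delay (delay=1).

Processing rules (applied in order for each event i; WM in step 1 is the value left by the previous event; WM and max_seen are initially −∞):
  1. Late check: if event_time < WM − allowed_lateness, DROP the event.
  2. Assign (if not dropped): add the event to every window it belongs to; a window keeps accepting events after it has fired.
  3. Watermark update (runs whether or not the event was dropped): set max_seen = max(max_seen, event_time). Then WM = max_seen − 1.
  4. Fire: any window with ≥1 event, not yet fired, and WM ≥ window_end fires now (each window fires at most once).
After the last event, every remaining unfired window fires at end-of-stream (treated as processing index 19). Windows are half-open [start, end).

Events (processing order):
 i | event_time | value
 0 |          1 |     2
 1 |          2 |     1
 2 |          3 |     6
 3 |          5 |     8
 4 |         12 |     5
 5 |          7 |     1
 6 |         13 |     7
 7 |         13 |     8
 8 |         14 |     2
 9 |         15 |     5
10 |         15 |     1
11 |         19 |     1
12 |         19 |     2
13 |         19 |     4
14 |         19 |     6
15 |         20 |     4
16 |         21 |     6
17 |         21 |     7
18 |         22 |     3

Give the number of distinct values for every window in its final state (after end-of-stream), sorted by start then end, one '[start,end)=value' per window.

i=0 t=1 v=2: → [1,7); WM=0
i=1 t=2 v=1: → [1,8); WM=1
i=2 t=3 v=6: → [1,9); WM=2
i=3 t=5 v=8: → [1,11); WM=4
i=4 t=12 v=5: → [12,18); WM=11
i=5 t=7 v=1: DROP (t<11-1); WM=11
i=6 t=13 v=7: → [12,19); WM=12
i=7 t=13 v=8: → [12,19); WM=12
i=8 t=14 v=2: → [12,20); WM=13
i=9 t=15 v=5: → [12,21); WM=14
i=10 t=15 v=1: → [12,21); WM=14
i=11 t=19 v=1: → [12,25); WM=18
i=12 t=19 v=2: → [12,25); WM=18
i=13 t=19 v=4: → [12,25); WM=18
i=14 t=19 v=6: → [12,25); WM=18
i=15 t=20 v=4: → [12,26); WM=19
i=16 t=21 v=6: → [12,27); WM=20
i=17 t=21 v=7: → [12,27); WM=20
i=18 t=22 v=3: → [12,28); WM=21

[1,11)=4 [12,28)=8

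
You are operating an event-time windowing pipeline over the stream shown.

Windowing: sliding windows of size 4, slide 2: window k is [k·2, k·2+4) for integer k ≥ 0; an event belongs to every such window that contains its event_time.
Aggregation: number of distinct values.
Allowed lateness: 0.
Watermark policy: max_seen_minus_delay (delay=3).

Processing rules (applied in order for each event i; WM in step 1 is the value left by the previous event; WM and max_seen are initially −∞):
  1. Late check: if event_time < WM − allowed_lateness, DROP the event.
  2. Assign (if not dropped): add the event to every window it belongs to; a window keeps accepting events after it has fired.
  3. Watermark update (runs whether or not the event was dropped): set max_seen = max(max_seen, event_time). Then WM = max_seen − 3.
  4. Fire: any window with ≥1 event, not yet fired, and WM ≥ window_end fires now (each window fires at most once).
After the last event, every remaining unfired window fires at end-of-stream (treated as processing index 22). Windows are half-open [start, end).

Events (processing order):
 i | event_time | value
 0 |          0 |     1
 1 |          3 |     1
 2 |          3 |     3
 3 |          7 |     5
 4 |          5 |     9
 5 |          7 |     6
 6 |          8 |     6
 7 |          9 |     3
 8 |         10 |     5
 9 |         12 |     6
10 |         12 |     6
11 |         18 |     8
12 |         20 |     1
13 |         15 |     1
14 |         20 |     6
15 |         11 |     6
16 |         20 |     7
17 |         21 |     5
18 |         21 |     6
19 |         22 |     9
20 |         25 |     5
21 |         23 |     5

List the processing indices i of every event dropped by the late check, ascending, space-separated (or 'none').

i=0 t=0 v=1: → [0,4); WM=-3
i=1 t=3 v=1: → [2,6),[0,4); WM=0
i=2 t=3 v=3: → [2,6),[0,4); WM=0
i=3 t=7 v=5: → [6,10),[4,8); WM=4; [0,4) fires=2
i=4 t=5 v=9: → [4,8),[2,6); WM=4
i=5 t=7 v=6: → [6,10),[4,8); WM=4
i=6 t=8 v=6: → [8,12),[6,10); WM=5
i=7 t=9 v=3: → [8,12),[6,10); WM=6; [2,6) fires=3
i=8 t=10 v=5: → [10,14),[8,12); WM=7
i=9 t=12 v=6: → [12,16),[10,14); WM=9; [4,8) fires=3
i=10 t=12 v=6: → [12,16),[10,14); WM=9
i=11 t=18 v=8: → [18,22),[16,20); WM=15; [6,10) fires=3 [8,12) fires=3 [10,14) fires=2
i=12 t=20 v=1: → [20,24),[18,22); WM=17; [12,16) fires=1
i=13 t=15 v=1: DROP (t<17-0); WM=17
i=14 t=20 v=6: → [20,24),[18,22); WM=17
i=15 t=11 v=6: DROP (t<17-0); WM=17
i=16 t=20 v=7: → [20,24),[18,22); WM=17
i=17 t=21 v=5: → [20,24),[18,22); WM=18
i=18 t=21 v=6: → [20,24),[18,22); WM=18
i=19 t=22 v=9: → [22,26),[20,24); WM=19
i=20 t=25 v=5: → [24,28),[22,26); WM=22; [16,20) fires=1 [18,22) fires=5
i=21 t=23 v=5: → [22,26),[20,24); WM=22

13 15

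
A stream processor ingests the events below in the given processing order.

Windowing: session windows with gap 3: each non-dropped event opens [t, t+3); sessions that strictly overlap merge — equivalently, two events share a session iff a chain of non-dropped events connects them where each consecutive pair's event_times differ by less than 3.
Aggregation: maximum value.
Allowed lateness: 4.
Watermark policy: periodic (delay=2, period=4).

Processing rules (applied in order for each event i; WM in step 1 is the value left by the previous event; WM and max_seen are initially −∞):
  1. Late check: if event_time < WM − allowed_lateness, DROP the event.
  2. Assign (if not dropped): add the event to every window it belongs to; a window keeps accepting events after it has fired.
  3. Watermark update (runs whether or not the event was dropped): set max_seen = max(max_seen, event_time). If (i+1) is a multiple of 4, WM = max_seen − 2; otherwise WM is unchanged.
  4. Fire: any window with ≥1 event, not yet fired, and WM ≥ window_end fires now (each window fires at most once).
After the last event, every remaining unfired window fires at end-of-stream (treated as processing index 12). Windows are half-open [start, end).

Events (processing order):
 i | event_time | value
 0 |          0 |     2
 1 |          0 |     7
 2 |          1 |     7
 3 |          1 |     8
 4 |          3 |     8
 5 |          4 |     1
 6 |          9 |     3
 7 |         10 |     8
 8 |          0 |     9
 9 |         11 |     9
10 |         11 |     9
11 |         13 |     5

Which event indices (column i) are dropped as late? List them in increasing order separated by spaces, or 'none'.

8

i=0 t=0 v=2: → [0,3); WM=−∞
i=1 t=0 v=7: → [0,3); WM=−∞
i=2 t=1 v=7: → [0,4); WM=−∞
i=3 t=1 v=8: → [0,4); WM=-1
i=4 t=3 v=8: → [0,6); WM=-1
i=5 t=4 v=1: → [0,7); WM=-1
i=6 t=9 v=3: → [9,12); WM=-1
i=7 t=10 v=8: → [9,13); WM=8
i=8 t=0 v=9: DROP (t<8-4); WM=8
i=9 t=11 v=9: → [9,14); WM=8
i=10 t=11 v=9: → [9,14); WM=8
i=11 t=13 v=5: → [9,16); WM=11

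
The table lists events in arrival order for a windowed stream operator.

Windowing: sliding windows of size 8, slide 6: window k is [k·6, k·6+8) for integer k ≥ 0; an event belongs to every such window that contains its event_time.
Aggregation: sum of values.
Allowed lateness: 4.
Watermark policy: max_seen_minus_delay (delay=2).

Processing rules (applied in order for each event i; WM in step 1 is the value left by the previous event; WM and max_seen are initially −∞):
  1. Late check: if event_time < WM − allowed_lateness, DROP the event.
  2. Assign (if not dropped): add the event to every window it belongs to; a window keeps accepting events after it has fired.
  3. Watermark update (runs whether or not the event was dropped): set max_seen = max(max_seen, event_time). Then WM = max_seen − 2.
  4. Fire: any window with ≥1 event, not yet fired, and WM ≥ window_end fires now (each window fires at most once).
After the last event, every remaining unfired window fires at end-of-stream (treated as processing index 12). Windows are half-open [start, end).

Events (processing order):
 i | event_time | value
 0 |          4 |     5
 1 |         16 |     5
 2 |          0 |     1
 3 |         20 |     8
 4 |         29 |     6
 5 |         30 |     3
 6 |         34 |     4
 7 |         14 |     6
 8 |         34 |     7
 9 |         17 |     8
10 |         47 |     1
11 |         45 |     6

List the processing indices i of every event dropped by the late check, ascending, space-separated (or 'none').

i=0 t=4 v=5: → [0,8); WM=2
i=1 t=16 v=5: → [12,20); WM=14; [0,8) fires=5
i=2 t=0 v=1: DROP (t<14-4); WM=14
i=3 t=20 v=8: → [18,26); WM=18
i=4 t=29 v=6: → [24,32); WM=27; [12,20) fires=5 [18,26) fires=8
i=5 t=30 v=3: → [30,38),[24,32); WM=28
i=6 t=34 v=4: → [30,38); WM=32; [24,32) fires=9
i=7 t=14 v=6: DROP (t<32-4); WM=32
i=8 t=34 v=7: → [30,38); WM=32
i=9 t=17 v=8: DROP (t<32-4); WM=32
i=10 t=47 v=1: → [42,50); WM=45; [30,38) fires=14
i=11 t=45 v=6: → [42,50); WM=45

2 7 9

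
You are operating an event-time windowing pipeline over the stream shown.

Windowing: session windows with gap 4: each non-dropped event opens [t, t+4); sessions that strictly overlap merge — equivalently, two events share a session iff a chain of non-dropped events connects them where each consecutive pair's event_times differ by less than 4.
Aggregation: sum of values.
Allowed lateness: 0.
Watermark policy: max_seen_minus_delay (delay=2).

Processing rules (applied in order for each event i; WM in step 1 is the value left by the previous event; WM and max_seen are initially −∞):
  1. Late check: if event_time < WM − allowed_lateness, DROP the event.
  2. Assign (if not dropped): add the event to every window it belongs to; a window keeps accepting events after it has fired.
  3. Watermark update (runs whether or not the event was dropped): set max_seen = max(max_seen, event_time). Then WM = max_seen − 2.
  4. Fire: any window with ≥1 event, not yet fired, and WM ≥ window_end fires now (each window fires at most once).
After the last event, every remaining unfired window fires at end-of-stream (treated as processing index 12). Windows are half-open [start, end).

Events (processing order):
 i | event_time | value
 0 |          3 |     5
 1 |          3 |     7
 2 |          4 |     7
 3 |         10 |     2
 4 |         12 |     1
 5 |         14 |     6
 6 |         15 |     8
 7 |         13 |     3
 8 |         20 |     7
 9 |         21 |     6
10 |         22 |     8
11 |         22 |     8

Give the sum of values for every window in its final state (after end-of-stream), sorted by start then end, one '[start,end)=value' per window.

i=0 t=3 v=5: → [3,7); WM=1
i=1 t=3 v=7: → [3,7); WM=1
i=2 t=4 v=7: → [3,8); WM=2
i=3 t=10 v=2: → [10,14); WM=8
i=4 t=12 v=1: → [10,16); WM=10
i=5 t=14 v=6: → [10,18); WM=12
i=6 t=15 v=8: → [10,19); WM=13
i=7 t=13 v=3: → [10,19); WM=13
i=8 t=20 v=7: → [20,24); WM=18
i=9 t=21 v=6: → [20,25); WM=19
i=10 t=22 v=8: → [20,26); WM=20
i=11 t=22 v=8: → [20,26); WM=20

[3,8)=19 [10,19)=20 [20,26)=29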